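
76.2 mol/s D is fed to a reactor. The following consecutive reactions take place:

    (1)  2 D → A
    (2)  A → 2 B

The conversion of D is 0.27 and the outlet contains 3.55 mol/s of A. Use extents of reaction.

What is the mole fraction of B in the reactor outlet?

Conversion of D: D consumed = 2ξ₁ = 0.27 × 76.2 → ξ₁ = 10.29 mol/s.
A balance: n_A = 0 + 1ξ₁ − 1ξ₂ = 3.55 → ξ₂ = (1·10.29 − 3.55)/1 = 6.737 mol/s.
Outlet amounts (n = n₀ + Σ ν·ξ):
  D: 76.2 − 2(10.29) = 55.63
  A: 0 + 1(10.29) − 1(6.737) = 3.55
  B: 0 + 2(6.737) = 13.47
Total out = 72.65 mol/s; y_B = 13.47 / 72.65 = 0.1855.

0.185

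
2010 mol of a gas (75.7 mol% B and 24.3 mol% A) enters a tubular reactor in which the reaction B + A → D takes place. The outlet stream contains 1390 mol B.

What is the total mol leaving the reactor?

1880 mol

For B: n = n₀ − 1ξ → 1390 = 1522 − 1ξ, giving ξ = 131.6 mol.
Outlet amounts (n = n₀ + ν ξ):
  B: 1522 − 1(131.6) = 1390
  A: 488.4 − 1(131.6) = 356.9
  D: 0 + 1(131.6) = 131.6
Total out = 1390 + 356.9 + 131.6 = 1878 mol.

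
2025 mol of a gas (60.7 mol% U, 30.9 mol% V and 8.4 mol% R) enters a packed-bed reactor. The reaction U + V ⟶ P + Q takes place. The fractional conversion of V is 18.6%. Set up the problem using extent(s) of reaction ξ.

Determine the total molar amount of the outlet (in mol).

V reacted = 0.186 × 625.7 = 116.4 mol; ν_V = −1, so ξ = 116.4/1 = 116.4 mol.
Outlet amounts (n = n₀ + ν ξ):
  U: 1229 − 1(116.4) = 1113
  V: 625.7 − 1(116.4) = 509.3
  P: 0 + 1(116.4) = 116.4
  Q: 0 + 1(116.4) = 116.4
  R: 170.1 (inert)
Total out = 1113 + 509.3 + 116.4 + 116.4 + 170.1 = 2025 mol.

2020 mol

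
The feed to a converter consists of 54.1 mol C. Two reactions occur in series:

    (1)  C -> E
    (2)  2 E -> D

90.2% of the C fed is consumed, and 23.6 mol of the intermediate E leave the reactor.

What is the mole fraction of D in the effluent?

Conversion of C: C consumed = 1ξ₁ = 0.902 × 54.1 → ξ₁ = 48.8 mol.
E balance: n_E = 0 + 1ξ₁ − 2ξ₂ = 23.6 → ξ₂ = (1·48.8 − 23.6)/2 = 12.6 mol.
Outlet amounts (n = n₀ + Σ ν·ξ):
  C: 54.1 − 1(48.8) = 5.302
  E: 0 + 1(48.8) − 2(12.6) = 23.6
  D: 0 + 1(12.6) = 12.6
Total out = 41.5 mol; y_D = 12.6 / 41.5 = 0.3036.

0.304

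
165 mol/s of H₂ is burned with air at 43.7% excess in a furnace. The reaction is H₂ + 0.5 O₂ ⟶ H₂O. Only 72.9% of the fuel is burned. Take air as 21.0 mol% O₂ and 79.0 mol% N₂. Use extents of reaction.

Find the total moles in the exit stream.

669 mol/s

Stoichiometric O₂ = 0.5 × 165 = 82.5 mol/s; O₂ fed = 82.5 × 1.437 = 118.6 mol/s.
N₂ fed = 118.6 × 79/21 = 446 mol/s.
Fuel reacted = 0.729 × 165 → ξ = 120.3 mol/s.
Outlet (n = n₀ + ν ξ):
  H₂: 165 − 1(120.3) = 44.72
  O₂: 118.6 − 0.5(120.3) = 58.41
  N₂: 446 (inert)
  H₂O: 0 + 1(120.3) = 120.3
Total out = 44.72 + 58.41 + 446 + 120.3 = 669.4 mol/s.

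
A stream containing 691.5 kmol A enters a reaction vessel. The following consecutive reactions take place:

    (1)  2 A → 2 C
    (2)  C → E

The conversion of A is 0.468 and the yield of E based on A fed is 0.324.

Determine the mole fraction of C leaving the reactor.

Conversion of A: A consumed = 2ξ₁ = 0.468 × 691.5 → ξ₁ = 161.8 kmol.
Yield of E: 1ξ₂ / 691.5 = 0.324 → ξ₂ = 224 kmol.
Outlet amounts (n = n₀ + Σ ν·ξ):
  A: 691.5 − 2(161.8) = 367.9
  C: 0 + 2(161.8) − 1(224) = 99.58
  E: 0 + 1(224) = 224
Total out = 691.5 kmol; y_C = 99.58 / 691.5 = 0.144.

0.144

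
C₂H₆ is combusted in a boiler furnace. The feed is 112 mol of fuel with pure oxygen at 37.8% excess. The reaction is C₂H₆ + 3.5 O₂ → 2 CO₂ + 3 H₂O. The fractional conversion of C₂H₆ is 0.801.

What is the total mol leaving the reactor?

697 mol

Stoichiometric O₂ = 3.5 × 112 = 392 mol; O₂ fed = 392 × 1.378 = 540.2 mol.
Fuel reacted = 0.801 × 112 → ξ = 89.71 mol.
Outlet (n = n₀ + ν ξ):
  C₂H₆: 112 − 1(89.71) = 22.29
  O₂: 540.2 − 3.5(89.71) = 226.2
  CO₂: 0 + 2(89.71) = 179.4
  H₂O: 0 + 3(89.71) = 269.1
Total out = 22.29 + 226.2 + 179.4 + 269.1 = 697 mol.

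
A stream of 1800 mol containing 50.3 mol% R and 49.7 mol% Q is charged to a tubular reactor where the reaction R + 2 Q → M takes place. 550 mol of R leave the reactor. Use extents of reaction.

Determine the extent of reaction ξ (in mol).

For R: n = n₀ − 1ξ → 550 = 905.4 − 1ξ, giving ξ = 355.4 mol.
Outlet amounts (n = n₀ + ν ξ):
  R: 905.4 − 1(355.4) = 550
  Q: 894.6 − 2(355.4) = 183.8
  M: 0 + 1(355.4) = 355.4

ξ = 355 mol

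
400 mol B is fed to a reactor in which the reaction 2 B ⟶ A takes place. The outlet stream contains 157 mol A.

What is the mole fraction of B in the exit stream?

For A: n = n₀ + 1ξ → 157 = 0 + 1ξ, giving ξ = 157 mol.
Outlet amounts (n = n₀ + ν ξ):
  B: 400 − 2(157) = 86
  A: 0 + 1(157) = 157
Total out = 243 mol; y_B = 86 / 243 = 0.3539.

0.354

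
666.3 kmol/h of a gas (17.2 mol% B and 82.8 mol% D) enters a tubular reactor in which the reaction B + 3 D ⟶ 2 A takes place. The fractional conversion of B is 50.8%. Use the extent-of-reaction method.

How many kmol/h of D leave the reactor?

377 kmol/h

B reacted = 0.508 × 114.6 = 58.22 kmol/h; ν_B = −1, so ξ = 58.22/1 = 58.22 kmol/h.
Outlet amounts (n = n₀ + ν ξ):
  B: 114.6 − 1(58.22) = 56.38
  D: 551.7 − 3(58.22) = 377
  A: 0 + 2(58.22) = 116.4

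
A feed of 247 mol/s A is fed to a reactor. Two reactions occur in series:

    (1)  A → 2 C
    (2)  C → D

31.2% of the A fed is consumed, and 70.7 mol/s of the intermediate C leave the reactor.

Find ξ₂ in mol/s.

ξ₂ = 83.4 mol/s

Conversion of A: A consumed = 1ξ₁ = 0.312 × 247 → ξ₁ = 77.06 mol/s.
C balance: n_C = 0 + 2ξ₁ − 1ξ₂ = 70.7 → ξ₂ = (2·77.06 − 70.7)/1 = 83.43 mol/s.
Outlet amounts (n = n₀ + Σ ν·ξ):
  A: 247 − 1(77.06) = 169.9
  C: 0 + 2(77.06) − 1(83.43) = 70.7
  D: 0 + 1(83.43) = 83.43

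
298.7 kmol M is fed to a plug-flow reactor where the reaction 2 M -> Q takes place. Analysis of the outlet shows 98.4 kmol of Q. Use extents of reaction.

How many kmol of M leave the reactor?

For Q: n = n₀ + 1ξ → 98.4 = 0 + 1ξ, giving ξ = 98.4 kmol.
Outlet amounts (n = n₀ + ν ξ):
  M: 298.7 − 2(98.4) = 101.9
  Q: 0 + 1(98.4) = 98.4

102 kmol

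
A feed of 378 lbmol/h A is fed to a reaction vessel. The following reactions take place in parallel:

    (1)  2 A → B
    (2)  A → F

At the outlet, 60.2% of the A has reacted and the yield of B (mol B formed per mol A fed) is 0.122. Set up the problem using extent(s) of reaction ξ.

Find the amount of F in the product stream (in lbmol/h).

Yield of B: 1ξ₁ / 378 = 0.122 → ξ₁ = 46.12 lbmol/h.
Conversion of A: 2ξ₁ + 1ξ₂ = 0.602 × 378 = 227.6 → ξ₂ = 135.3 lbmol/h.
Outlet amounts (n = n₀ + Σ ν·ξ):
  A: 378 − 2(46.12) − 1(135.3) = 150.4
  B: 0 + 1(46.12) = 46.12
  F: 0 + 1(135.3) = 135.3

135 lbmol/h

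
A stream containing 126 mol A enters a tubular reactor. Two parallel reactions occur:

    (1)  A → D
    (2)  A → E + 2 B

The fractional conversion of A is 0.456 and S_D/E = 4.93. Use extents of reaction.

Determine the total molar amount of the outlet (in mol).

Conversion of A: A consumed = 0.456 × 126 = 57.46 mol = 1ξ₁ + 1ξ₂.
Selectivity: 1ξ₁ / (1ξ₂) = 4.93 → ξ₁ = 4.93 ξ₂.
Substitute: (1·4.93 + 1) ξ₂ = 57.46 → ξ₂ = 9.689 mol, ξ₁ = 47.77 mol.
Outlet amounts (n = n₀ + Σ ν·ξ):
  A: 126 − 1(47.77) − 1(9.689) = 68.54
  D: 0 + 1(47.77) = 47.77
  E: 0 + 1(9.689) = 9.689
  B: 0 + 2(9.689) = 19.38
Total out = 68.54 + 47.77 + 9.689 + 19.38 = 145.4 mol.

145 mol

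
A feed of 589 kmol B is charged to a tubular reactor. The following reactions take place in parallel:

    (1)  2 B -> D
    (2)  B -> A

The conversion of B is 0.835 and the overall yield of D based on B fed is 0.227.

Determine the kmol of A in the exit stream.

Yield of D: 1ξ₁ / 589 = 0.227 → ξ₁ = 133.7 kmol.
Conversion of B: 2ξ₁ + 1ξ₂ = 0.835 × 589 = 491.8 → ξ₂ = 224.4 kmol.
Outlet amounts (n = n₀ + Σ ν·ξ):
  B: 589 − 2(133.7) − 1(224.4) = 97.19
  D: 0 + 1(133.7) = 133.7
  A: 0 + 1(224.4) = 224.4

224 kmol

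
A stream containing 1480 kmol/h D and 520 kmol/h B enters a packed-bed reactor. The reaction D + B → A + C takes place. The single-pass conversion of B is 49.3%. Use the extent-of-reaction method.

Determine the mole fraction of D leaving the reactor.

B reacted = 0.493 × 520 = 256.4 kmol/h; ν_B = −1, so ξ = 256.4/1 = 256.4 kmol/h.
Outlet amounts (n = n₀ + ν ξ):
  D: 1480 − 1(256.4) = 1224
  B: 520 − 1(256.4) = 263.6
  A: 0 + 1(256.4) = 256.4
  C: 0 + 1(256.4) = 256.4
Total out = 2000 kmol/h; y_D = 1224 / 2000 = 0.6118.

0.612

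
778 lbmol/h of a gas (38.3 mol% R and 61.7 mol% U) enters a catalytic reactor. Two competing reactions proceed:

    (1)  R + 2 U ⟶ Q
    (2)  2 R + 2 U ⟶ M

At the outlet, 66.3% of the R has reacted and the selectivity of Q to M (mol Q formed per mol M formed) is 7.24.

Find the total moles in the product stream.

Conversion of R: R consumed = 0.663 × 298 = 197.6 lbmol/h = 1ξ₁ + 2ξ₂.
Selectivity: 1ξ₁ / (1ξ₂) = 7.24 → ξ₁ = 7.24 ξ₂.
Substitute: (1·7.24 + 2) ξ₂ = 197.6 → ξ₂ = 21.38 lbmol/h, ξ₁ = 154.8 lbmol/h.
Outlet amounts (n = n₀ + Σ ν·ξ):
  R: 298 − 1(154.8) − 2(21.38) = 100.4
  U: 480 − 2(154.8) − 2(21.38) = 127.7
  Q: 0 + 1(154.8) = 154.8
  M: 0 + 1(21.38) = 21.38
Total out = 100.4 + 127.7 + 154.8 + 21.38 = 404.3 lbmol/h.

404 lbmol/h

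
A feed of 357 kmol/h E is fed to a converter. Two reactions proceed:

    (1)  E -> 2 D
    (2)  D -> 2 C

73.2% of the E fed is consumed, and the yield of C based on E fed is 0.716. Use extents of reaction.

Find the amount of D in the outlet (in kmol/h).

Conversion of E: E consumed = 1ξ₁ = 0.732 × 357 → ξ₁ = 261.3 kmol/h.
Yield of C: 2ξ₂ / 357 = 0.716 → ξ₂ = 127.8 kmol/h.
Outlet amounts (n = n₀ + Σ ν·ξ):
  E: 357 − 1(261.3) = 95.68
  D: 0 + 2(261.3) − 1(127.8) = 394.8
  C: 0 + 2(127.8) = 255.6

395 kmol/h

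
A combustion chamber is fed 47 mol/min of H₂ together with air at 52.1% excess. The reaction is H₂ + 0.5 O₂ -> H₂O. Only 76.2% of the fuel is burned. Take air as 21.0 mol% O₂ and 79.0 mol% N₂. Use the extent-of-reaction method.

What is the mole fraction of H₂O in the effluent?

Stoichiometric O₂ = 0.5 × 47 = 23.5 mol/min; O₂ fed = 23.5 × 1.521 = 35.74 mol/min.
N₂ fed = 35.74 × 79/21 = 134.5 mol/min.
Fuel reacted = 0.762 × 47 → ξ = 35.81 mol/min.
Outlet (n = n₀ + ν ξ):
  H₂: 47 − 1(35.81) = 11.19
  O₂: 35.74 − 0.5(35.81) = 17.84
  N₂: 134.5 (inert)
  H₂O: 0 + 1(35.81) = 35.81
Total out = 199.3 mol/min; y_H₂O = 35.81 / 199.3 = 0.1797.

0.18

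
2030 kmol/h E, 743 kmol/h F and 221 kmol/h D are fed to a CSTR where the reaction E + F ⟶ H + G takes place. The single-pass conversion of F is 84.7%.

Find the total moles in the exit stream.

2990 kmol/h

F reacted = 0.847 × 743 = 629.3 kmol/h; ν_F = −1, so ξ = 629.3/1 = 629.3 kmol/h.
Outlet amounts (n = n₀ + ν ξ):
  E: 2030 − 1(629.3) = 1401
  F: 743 − 1(629.3) = 113.7
  H: 0 + 1(629.3) = 629.3
  G: 0 + 1(629.3) = 629.3
  D: 221 (inert)
Total out = 1401 + 113.7 + 629.3 + 629.3 + 221 = 2994 kmol/h.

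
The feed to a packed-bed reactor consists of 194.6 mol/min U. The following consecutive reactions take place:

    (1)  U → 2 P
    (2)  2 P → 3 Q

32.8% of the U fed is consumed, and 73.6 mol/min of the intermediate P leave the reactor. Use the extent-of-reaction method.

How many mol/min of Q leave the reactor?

81.1 mol/min

Conversion of U: U consumed = 1ξ₁ = 0.328 × 194.6 → ξ₁ = 63.83 mol/min.
P balance: n_P = 0 + 2ξ₁ − 2ξ₂ = 73.6 → ξ₂ = (2·63.83 − 73.6)/2 = 27.03 mol/min.
Outlet amounts (n = n₀ + Σ ν·ξ):
  U: 194.6 − 1(63.83) = 130.8
  P: 0 + 2(63.83) − 2(27.03) = 73.6
  Q: 0 + 3(27.03) = 81.09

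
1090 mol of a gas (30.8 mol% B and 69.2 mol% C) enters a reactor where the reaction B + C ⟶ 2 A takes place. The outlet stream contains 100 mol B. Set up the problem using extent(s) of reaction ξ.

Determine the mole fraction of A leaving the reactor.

0.433

For B: n = n₀ − 1ξ → 100 = 335.7 − 1ξ, giving ξ = 235.7 mol.
Outlet amounts (n = n₀ + ν ξ):
  B: 335.7 − 1(235.7) = 100
  C: 754.3 − 1(235.7) = 518.6
  A: 0 + 2(235.7) = 471.4
Total out = 1090 mol; y_A = 471.4 / 1090 = 0.4325.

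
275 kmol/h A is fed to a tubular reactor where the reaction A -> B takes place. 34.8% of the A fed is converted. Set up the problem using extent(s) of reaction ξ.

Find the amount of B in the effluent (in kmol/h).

A reacted = 0.348 × 275 = 95.7 kmol/h; ν_A = −1, so ξ = 95.7/1 = 95.7 kmol/h.
Outlet amounts (n = n₀ + ν ξ):
  A: 275 − 1(95.7) = 179.3
  B: 0 + 1(95.7) = 95.7

95.7 kmol/h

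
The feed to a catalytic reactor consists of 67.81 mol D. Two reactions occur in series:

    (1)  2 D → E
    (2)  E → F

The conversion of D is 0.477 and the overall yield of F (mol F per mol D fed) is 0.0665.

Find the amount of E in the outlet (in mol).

Conversion of D: D consumed = 2ξ₁ = 0.477 × 67.81 → ξ₁ = 16.17 mol.
Yield of F: 1ξ₂ / 67.81 = 0.0665 → ξ₂ = 4.509 mol.
Outlet amounts (n = n₀ + Σ ν·ξ):
  D: 67.81 − 2(16.17) = 35.46
  E: 0 + 1(16.17) − 1(4.509) = 11.66
  F: 0 + 1(4.509) = 4.509

11.7 mol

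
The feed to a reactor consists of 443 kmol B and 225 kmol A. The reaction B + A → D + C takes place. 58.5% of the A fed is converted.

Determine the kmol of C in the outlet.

132 kmol

A reacted = 0.585 × 225 = 131.6 kmol; ν_A = −1, so ξ = 131.6/1 = 131.6 kmol.
Outlet amounts (n = n₀ + ν ξ):
  B: 443 − 1(131.6) = 311.4
  A: 225 − 1(131.6) = 93.38
  D: 0 + 1(131.6) = 131.6
  C: 0 + 1(131.6) = 131.6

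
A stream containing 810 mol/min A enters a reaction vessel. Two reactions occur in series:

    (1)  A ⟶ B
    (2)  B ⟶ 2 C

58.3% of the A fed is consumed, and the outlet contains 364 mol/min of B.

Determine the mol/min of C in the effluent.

Conversion of A: A consumed = 1ξ₁ = 0.583 × 810 → ξ₁ = 472.2 mol/min.
B balance: n_B = 0 + 1ξ₁ − 1ξ₂ = 364 → ξ₂ = (1·472.2 − 364)/1 = 108.2 mol/min.
Outlet amounts (n = n₀ + Σ ν·ξ):
  A: 810 − 1(472.2) = 337.8
  B: 0 + 1(472.2) − 1(108.2) = 364
  C: 0 + 2(108.2) = 216.5

216 mol/min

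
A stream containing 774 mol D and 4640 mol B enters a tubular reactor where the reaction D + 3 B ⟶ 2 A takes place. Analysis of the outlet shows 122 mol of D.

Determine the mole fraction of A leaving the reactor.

0.317

For D: n = n₀ − 1ξ → 122 = 774 − 1ξ, giving ξ = 652 mol.
Outlet amounts (n = n₀ + ν ξ):
  D: 774 − 1(652) = 122
  B: 4640 − 3(652) = 2684
  A: 0 + 2(652) = 1304
Total out = 4110 mol; y_A = 1304 / 4110 = 0.3173.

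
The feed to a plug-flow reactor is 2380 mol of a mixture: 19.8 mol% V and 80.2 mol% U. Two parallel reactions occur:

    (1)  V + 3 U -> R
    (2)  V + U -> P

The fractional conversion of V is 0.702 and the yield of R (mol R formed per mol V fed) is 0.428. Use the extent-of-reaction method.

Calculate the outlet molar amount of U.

1170 mol

Yield of R: 1ξ₁ / 471.2 = 0.428 → ξ₁ = 201.7 mol.
Conversion of V: 1ξ₁ + 1ξ₂ = 0.702 × 471.2 = 330.8 → ξ₂ = 129.1 mol.
Outlet amounts (n = n₀ + Σ ν·ξ):
  V: 471.2 − 1(201.7) − 1(129.1) = 140.4
  U: 1909 − 3(201.7) − 1(129.1) = 1175
  R: 0 + 1(201.7) = 201.7
  P: 0 + 1(129.1) = 129.1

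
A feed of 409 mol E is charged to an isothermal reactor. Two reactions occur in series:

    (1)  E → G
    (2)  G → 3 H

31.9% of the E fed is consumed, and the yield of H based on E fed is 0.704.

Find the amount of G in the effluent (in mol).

34.5 mol

Conversion of E: E consumed = 1ξ₁ = 0.319 × 409 → ξ₁ = 130.5 mol.
Yield of H: 3ξ₂ / 409 = 0.704 → ξ₂ = 95.98 mol.
Outlet amounts (n = n₀ + Σ ν·ξ):
  E: 409 − 1(130.5) = 278.5
  G: 0 + 1(130.5) − 1(95.98) = 34.49
  H: 0 + 3(95.98) = 287.9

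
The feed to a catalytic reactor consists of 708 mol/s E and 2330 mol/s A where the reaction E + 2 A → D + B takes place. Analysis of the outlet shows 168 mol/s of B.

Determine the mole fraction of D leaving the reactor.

For B: n = n₀ + 1ξ → 168 = 0 + 1ξ, giving ξ = 168 mol/s.
Outlet amounts (n = n₀ + ν ξ):
  E: 708 − 1(168) = 540
  A: 2330 − 2(168) = 1994
  D: 0 + 1(168) = 168
  B: 0 + 1(168) = 168
Total out = 2870 mol/s; y_D = 168 / 2870 = 0.05854.

0.0585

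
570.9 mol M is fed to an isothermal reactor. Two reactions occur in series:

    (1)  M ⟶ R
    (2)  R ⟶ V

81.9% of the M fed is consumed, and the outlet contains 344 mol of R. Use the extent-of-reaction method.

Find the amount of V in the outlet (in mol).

124 mol

Conversion of M: M consumed = 1ξ₁ = 0.819 × 570.9 → ξ₁ = 467.6 mol.
R balance: n_R = 0 + 1ξ₁ − 1ξ₂ = 344 → ξ₂ = (1·467.6 − 344)/1 = 123.6 mol.
Outlet amounts (n = n₀ + Σ ν·ξ):
  M: 570.9 − 1(467.6) = 103.3
  R: 0 + 1(467.6) − 1(123.6) = 344
  V: 0 + 1(123.6) = 123.6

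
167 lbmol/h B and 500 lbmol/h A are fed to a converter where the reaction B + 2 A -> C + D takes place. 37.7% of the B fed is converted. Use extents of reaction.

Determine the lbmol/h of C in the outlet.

63 lbmol/h

B reacted = 0.377 × 167 = 62.96 lbmol/h; ν_B = −1, so ξ = 62.96/1 = 62.96 lbmol/h.
Outlet amounts (n = n₀ + ν ξ):
  B: 167 − 1(62.96) = 104
  A: 500 − 2(62.96) = 374.1
  C: 0 + 1(62.96) = 62.96
  D: 0 + 1(62.96) = 62.96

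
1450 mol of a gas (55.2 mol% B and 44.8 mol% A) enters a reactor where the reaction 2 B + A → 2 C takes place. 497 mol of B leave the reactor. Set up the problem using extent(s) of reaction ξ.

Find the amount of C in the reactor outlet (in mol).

For B: n = n₀ − 2ξ → 497 = 800.4 − 2ξ, giving ξ = 151.7 mol.
Outlet amounts (n = n₀ + ν ξ):
  B: 800.4 − 2(151.7) = 497
  A: 649.6 − 1(151.7) = 497.9
  C: 0 + 2(151.7) = 303.4

303 mol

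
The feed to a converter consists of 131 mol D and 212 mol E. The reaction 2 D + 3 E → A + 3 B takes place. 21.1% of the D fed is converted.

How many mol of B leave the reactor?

D reacted = 0.211 × 131 = 27.64 mol; ν_D = −2, so ξ = 27.64/2 = 13.82 mol.
Outlet amounts (n = n₀ + ν ξ):
  D: 131 − 2(13.82) = 103.4
  E: 212 − 3(13.82) = 170.5
  A: 0 + 1(13.82) = 13.82
  B: 0 + 3(13.82) = 41.46

41.5 mol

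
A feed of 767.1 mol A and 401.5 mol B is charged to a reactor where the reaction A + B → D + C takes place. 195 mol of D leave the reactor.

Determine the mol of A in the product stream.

For D: n = n₀ + 1ξ → 195 = 0 + 1ξ, giving ξ = 195 mol.
Outlet amounts (n = n₀ + ν ξ):
  A: 767.1 − 1(195) = 572.1
  B: 401.5 − 1(195) = 206.5
  D: 0 + 1(195) = 195
  C: 0 + 1(195) = 195

572 mol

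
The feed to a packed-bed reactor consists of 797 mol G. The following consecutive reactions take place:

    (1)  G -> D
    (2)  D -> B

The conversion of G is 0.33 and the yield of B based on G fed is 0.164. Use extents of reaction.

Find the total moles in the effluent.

797 mol

Conversion of G: G consumed = 1ξ₁ = 0.33 × 797 → ξ₁ = 263 mol.
Yield of B: 1ξ₂ / 797 = 0.164 → ξ₂ = 130.7 mol.
Outlet amounts (n = n₀ + Σ ν·ξ):
  G: 797 − 1(263) = 534
  D: 0 + 1(263) − 1(130.7) = 132.3
  B: 0 + 1(130.7) = 130.7
Total out = 534 + 132.3 + 130.7 = 797 mol.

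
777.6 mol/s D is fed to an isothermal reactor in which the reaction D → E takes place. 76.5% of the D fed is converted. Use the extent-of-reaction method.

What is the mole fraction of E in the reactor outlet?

0.765

D reacted = 0.765 × 777.6 = 594.9 mol/s; ν_D = −1, so ξ = 594.9/1 = 594.9 mol/s.
Outlet amounts (n = n₀ + ν ξ):
  D: 777.6 − 1(594.9) = 182.7
  E: 0 + 1(594.9) = 594.9
Total out = 777.6 mol/s; y_E = 594.9 / 777.6 = 0.765.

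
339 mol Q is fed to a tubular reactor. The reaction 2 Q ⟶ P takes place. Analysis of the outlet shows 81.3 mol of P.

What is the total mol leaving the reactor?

258 mol

For P: n = n₀ + 1ξ → 81.3 = 0 + 1ξ, giving ξ = 81.3 mol.
Outlet amounts (n = n₀ + ν ξ):
  Q: 339 − 2(81.3) = 176.4
  P: 0 + 1(81.3) = 81.3
Total out = 176.4 + 81.3 = 257.7 mol.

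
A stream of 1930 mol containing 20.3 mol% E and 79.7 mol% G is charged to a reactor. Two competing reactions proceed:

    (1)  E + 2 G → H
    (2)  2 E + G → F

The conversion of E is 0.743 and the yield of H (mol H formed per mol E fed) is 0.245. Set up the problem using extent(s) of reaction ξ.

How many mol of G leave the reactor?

Yield of H: 1ξ₁ / 391.8 = 0.245 → ξ₁ = 95.99 mol.
Conversion of E: 1ξ₁ + 2ξ₂ = 0.743 × 391.8 = 291.1 → ξ₂ = 97.56 mol.
Outlet amounts (n = n₀ + Σ ν·ξ):
  E: 391.8 − 1(95.99) − 2(97.56) = 100.7
  G: 1538 − 2(95.99) − 1(97.56) = 1249
  H: 0 + 1(95.99) = 95.99
  F: 0 + 1(97.56) = 97.56

1250 mol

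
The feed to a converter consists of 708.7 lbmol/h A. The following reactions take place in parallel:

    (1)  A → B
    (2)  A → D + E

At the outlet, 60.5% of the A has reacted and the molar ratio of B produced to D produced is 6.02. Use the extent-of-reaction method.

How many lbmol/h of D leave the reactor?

Conversion of A: A consumed = 0.605 × 708.7 = 428.8 lbmol/h = 1ξ₁ + 1ξ₂.
Selectivity: 1ξ₁ / (1ξ₂) = 6.02 → ξ₁ = 6.02 ξ₂.
Substitute: (1·6.02 + 1) ξ₂ = 428.8 → ξ₂ = 61.08 lbmol/h, ξ₁ = 367.7 lbmol/h.
Outlet amounts (n = n₀ + Σ ν·ξ):
  A: 708.7 − 1(367.7) − 1(61.08) = 279.9
  B: 0 + 1(367.7) = 367.7
  D: 0 + 1(61.08) = 61.08
  E: 0 + 1(61.08) = 61.08

61.1 lbmol/h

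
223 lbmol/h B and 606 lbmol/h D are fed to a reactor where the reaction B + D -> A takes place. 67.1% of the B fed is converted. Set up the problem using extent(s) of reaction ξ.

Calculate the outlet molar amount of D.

B reacted = 0.671 × 223 = 149.6 lbmol/h; ν_B = −1, so ξ = 149.6/1 = 149.6 lbmol/h.
Outlet amounts (n = n₀ + ν ξ):
  B: 223 − 1(149.6) = 73.37
  D: 606 − 1(149.6) = 456.4
  A: 0 + 1(149.6) = 149.6

456 lbmol/h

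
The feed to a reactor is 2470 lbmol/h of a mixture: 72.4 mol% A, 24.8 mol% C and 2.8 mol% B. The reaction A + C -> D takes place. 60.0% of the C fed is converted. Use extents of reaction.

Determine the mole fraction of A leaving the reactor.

C reacted = 0.6 × 612.6 = 367.5 lbmol/h; ν_C = −1, so ξ = 367.5/1 = 367.5 lbmol/h.
Outlet amounts (n = n₀ + ν ξ):
  A: 1788 − 1(367.5) = 1421
  C: 612.6 − 1(367.5) = 245
  D: 0 + 1(367.5) = 367.5
  B: 69.16 (inert)
Total out = 2102 lbmol/h; y_A = 1421 / 2102 = 0.6758.

0.676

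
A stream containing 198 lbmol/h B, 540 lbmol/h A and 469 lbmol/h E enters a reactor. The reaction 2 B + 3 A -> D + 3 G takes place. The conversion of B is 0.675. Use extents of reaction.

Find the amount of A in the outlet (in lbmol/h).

B reacted = 0.675 × 198 = 133.7 lbmol/h; ν_B = −2, so ξ = 133.7/2 = 66.83 lbmol/h.
Outlet amounts (n = n₀ + ν ξ):
  B: 198 − 2(66.83) = 64.35
  A: 540 − 3(66.83) = 339.5
  D: 0 + 1(66.83) = 66.83
  G: 0 + 3(66.83) = 200.5
  E: 469 (inert)

340 lbmol/h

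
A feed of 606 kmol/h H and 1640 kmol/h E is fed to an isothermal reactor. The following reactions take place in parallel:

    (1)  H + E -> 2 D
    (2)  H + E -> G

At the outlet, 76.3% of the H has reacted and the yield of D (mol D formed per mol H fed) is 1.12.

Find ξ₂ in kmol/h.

ξ₂ = 123 kmol/h

Yield of D: 2ξ₁ / 606 = 1.12 → ξ₁ = 339.4 kmol/h.
Conversion of H: 1ξ₁ + 1ξ₂ = 0.763 × 606 = 462.4 → ξ₂ = 123 kmol/h.
Outlet amounts (n = n₀ + Σ ν·ξ):
  H: 606 − 1(339.4) − 1(123) = 143.6
  E: 1640 − 1(339.4) − 1(123) = 1178
  D: 0 + 2(339.4) = 678.7
  G: 0 + 1(123) = 123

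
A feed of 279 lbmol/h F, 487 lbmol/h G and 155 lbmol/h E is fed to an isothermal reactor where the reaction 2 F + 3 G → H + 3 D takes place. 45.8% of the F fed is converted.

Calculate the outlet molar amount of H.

F reacted = 0.458 × 279 = 127.8 lbmol/h; ν_F = −2, so ξ = 127.8/2 = 63.89 lbmol/h.
Outlet amounts (n = n₀ + ν ξ):
  F: 279 − 2(63.89) = 151.2
  G: 487 − 3(63.89) = 295.3
  H: 0 + 1(63.89) = 63.89
  D: 0 + 3(63.89) = 191.7
  E: 155 (inert)

63.9 lbmol/h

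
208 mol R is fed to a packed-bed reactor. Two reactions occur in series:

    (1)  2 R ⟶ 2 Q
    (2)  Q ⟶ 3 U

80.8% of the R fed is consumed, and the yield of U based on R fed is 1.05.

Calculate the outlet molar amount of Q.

Conversion of R: R consumed = 2ξ₁ = 0.808 × 208 → ξ₁ = 84.03 mol.
Yield of U: 3ξ₂ / 208 = 1.05 → ξ₂ = 72.8 mol.
Outlet amounts (n = n₀ + Σ ν·ξ):
  R: 208 − 2(84.03) = 39.94
  Q: 0 + 2(84.03) − 1(72.8) = 95.26
  U: 0 + 3(72.8) = 218.4

95.3 mol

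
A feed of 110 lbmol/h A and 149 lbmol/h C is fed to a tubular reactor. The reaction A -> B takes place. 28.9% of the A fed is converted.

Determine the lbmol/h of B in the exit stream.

A reacted = 0.289 × 110 = 31.79 lbmol/h; ν_A = −1, so ξ = 31.79/1 = 31.79 lbmol/h.
Outlet amounts (n = n₀ + ν ξ):
  A: 110 − 1(31.79) = 78.21
  B: 0 + 1(31.79) = 31.79
  C: 149 (inert)

31.8 lbmol/h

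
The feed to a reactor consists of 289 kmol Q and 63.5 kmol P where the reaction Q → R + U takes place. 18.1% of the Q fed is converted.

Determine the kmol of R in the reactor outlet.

52.3 kmol

Q reacted = 0.181 × 289 = 52.31 kmol; ν_Q = −1, so ξ = 52.31/1 = 52.31 kmol.
Outlet amounts (n = n₀ + ν ξ):
  Q: 289 − 1(52.31) = 236.7
  R: 0 + 1(52.31) = 52.31
  U: 0 + 1(52.31) = 52.31
  P: 63.5 (inert)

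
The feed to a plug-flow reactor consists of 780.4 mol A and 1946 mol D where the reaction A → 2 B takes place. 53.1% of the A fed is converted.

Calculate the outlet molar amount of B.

829 mol

A reacted = 0.531 × 780.4 = 414.4 mol; ν_A = −1, so ξ = 414.4/1 = 414.4 mol.
Outlet amounts (n = n₀ + ν ξ):
  A: 780.4 − 1(414.4) = 366
  B: 0 + 2(414.4) = 828.8
  D: 1946 (inert)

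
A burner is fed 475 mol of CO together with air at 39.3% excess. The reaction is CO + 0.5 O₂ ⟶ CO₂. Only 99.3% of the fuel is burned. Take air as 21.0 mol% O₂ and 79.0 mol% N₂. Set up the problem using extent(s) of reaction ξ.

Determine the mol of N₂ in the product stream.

1240 mol

Stoichiometric O₂ = 0.5 × 475 = 237.5 mol; O₂ fed = 237.5 × 1.393 = 330.8 mol.
N₂ fed = 330.8 × 79/21 = 1245 mol.
Fuel reacted = 0.993 × 475 → ξ = 471.7 mol.
Outlet (n = n₀ + ν ξ):
  CO: 475 − 1(471.7) = 3.325
  O₂: 330.8 − 0.5(471.7) = 95
  N₂: 1245 (inert)
  CO₂: 0 + 1(471.7) = 471.7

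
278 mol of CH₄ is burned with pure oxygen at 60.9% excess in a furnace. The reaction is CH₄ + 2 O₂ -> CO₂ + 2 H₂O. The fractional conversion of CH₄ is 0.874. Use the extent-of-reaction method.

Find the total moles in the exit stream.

1170 mol

Stoichiometric O₂ = 2 × 278 = 556 mol; O₂ fed = 556 × 1.609 = 894.6 mol.
Fuel reacted = 0.874 × 278 → ξ = 243 mol.
Outlet (n = n₀ + ν ξ):
  CH₄: 278 − 1(243) = 35.03
  O₂: 894.6 − 2(243) = 408.7
  CO₂: 0 + 1(243) = 243
  H₂O: 0 + 2(243) = 485.9
Total out = 35.03 + 408.7 + 243 + 485.9 = 1173 mol.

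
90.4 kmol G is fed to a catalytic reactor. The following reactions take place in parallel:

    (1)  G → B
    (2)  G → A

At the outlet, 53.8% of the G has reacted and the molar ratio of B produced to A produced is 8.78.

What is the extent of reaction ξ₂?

ξ₂ = 4.97 kmol

Conversion of G: G consumed = 0.538 × 90.4 = 48.64 kmol = 1ξ₁ + 1ξ₂.
Selectivity: 1ξ₁ / (1ξ₂) = 8.78 → ξ₁ = 8.78 ξ₂.
Substitute: (1·8.78 + 1) ξ₂ = 48.64 → ξ₂ = 4.973 kmol, ξ₁ = 43.66 kmol.
Outlet amounts (n = n₀ + Σ ν·ξ):
  G: 90.4 − 1(43.66) − 1(4.973) = 41.76
  B: 0 + 1(43.66) = 43.66
  A: 0 + 1(4.973) = 4.973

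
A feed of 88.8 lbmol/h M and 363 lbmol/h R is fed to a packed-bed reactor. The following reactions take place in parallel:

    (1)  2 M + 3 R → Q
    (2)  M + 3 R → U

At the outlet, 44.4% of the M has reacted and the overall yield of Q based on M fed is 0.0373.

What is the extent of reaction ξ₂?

Yield of Q: 1ξ₁ / 88.8 = 0.0373 → ξ₁ = 3.312 lbmol/h.
Conversion of M: 2ξ₁ + 1ξ₂ = 0.444 × 88.8 = 39.43 → ξ₂ = 32.8 lbmol/h.
Outlet amounts (n = n₀ + Σ ν·ξ):
  M: 88.8 − 2(3.312) − 1(32.8) = 49.37
  R: 363 − 3(3.312) − 3(32.8) = 254.7
  Q: 0 + 1(3.312) = 3.312
  U: 0 + 1(32.8) = 32.8

ξ₂ = 32.8 lbmol/h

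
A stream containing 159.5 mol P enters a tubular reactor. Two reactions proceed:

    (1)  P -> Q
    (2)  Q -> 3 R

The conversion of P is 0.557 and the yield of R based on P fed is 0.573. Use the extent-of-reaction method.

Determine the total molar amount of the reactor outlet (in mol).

Conversion of P: P consumed = 1ξ₁ = 0.557 × 159.5 → ξ₁ = 88.84 mol.
Yield of R: 3ξ₂ / 159.5 = 0.573 → ξ₂ = 30.46 mol.
Outlet amounts (n = n₀ + Σ ν·ξ):
  P: 159.5 − 1(88.84) = 70.66
  Q: 0 + 1(88.84) − 1(30.46) = 58.38
  R: 0 + 3(30.46) = 91.39
Total out = 70.66 + 58.38 + 91.39 = 220.4 mol.

220 mol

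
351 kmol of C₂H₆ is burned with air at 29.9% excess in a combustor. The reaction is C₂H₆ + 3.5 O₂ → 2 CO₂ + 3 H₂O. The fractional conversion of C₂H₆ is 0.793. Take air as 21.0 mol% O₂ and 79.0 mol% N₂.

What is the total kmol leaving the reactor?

8090 kmol

Stoichiometric O₂ = 3.5 × 351 = 1228 kmol; O₂ fed = 1228 × 1.299 = 1596 kmol.
N₂ fed = 1596 × 79/21 = 6003 kmol.
Fuel reacted = 0.793 × 351 → ξ = 278.3 kmol.
Outlet (n = n₀ + ν ξ):
  C₂H₆: 351 − 1(278.3) = 72.66
  O₂: 1596 − 3.5(278.3) = 621.6
  N₂: 6003 (inert)
  CO₂: 0 + 2(278.3) = 556.7
  H₂O: 0 + 3(278.3) = 835
Total out = 72.66 + 621.6 + 6003 + 556.7 + 835 = 8089 kmol.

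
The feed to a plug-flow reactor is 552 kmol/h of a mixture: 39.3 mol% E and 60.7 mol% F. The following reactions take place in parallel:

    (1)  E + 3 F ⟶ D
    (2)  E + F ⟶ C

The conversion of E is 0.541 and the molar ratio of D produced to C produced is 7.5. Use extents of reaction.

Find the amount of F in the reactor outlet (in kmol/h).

Conversion of E: E consumed = 0.541 × 216.9 = 117.4 kmol/h = 1ξ₁ + 1ξ₂.
Selectivity: 1ξ₁ / (1ξ₂) = 7.5 → ξ₁ = 7.5 ξ₂.
Substitute: (1·7.5 + 1) ξ₂ = 117.4 → ξ₂ = 13.81 kmol/h, ξ₁ = 103.6 kmol/h.
Outlet amounts (n = n₀ + Σ ν·ξ):
  E: 216.9 − 1(103.6) − 1(13.81) = 99.57
  F: 335.1 − 3(103.6) − 1(13.81) = 10.59
  D: 0 + 1(103.6) = 103.6
  C: 0 + 1(13.81) = 13.81

10.6 kmol/h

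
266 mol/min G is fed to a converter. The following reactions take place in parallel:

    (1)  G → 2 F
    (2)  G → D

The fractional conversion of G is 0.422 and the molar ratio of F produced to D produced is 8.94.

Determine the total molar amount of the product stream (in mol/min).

358 mol/min

Conversion of G: G consumed = 0.422 × 266 = 112.3 mol/min = 1ξ₁ + 1ξ₂.
Selectivity: 2ξ₁ / (1ξ₂) = 8.94 → ξ₁ = 4.47 ξ₂.
Substitute: (1·4.47 + 1) ξ₂ = 112.3 → ξ₂ = 20.52 mol/min, ξ₁ = 91.73 mol/min.
Outlet amounts (n = n₀ + Σ ν·ξ):
  G: 266 − 1(91.73) − 1(20.52) = 153.7
  F: 0 + 2(91.73) = 183.5
  D: 0 + 1(20.52) = 20.52
Total out = 153.7 + 183.5 + 20.52 = 357.7 mol/min.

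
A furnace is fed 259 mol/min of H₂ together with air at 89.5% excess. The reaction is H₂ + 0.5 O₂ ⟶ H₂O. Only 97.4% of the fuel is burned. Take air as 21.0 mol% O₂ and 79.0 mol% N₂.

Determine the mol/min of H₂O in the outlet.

252 mol/min

Stoichiometric O₂ = 0.5 × 259 = 129.5 mol/min; O₂ fed = 129.5 × 1.895 = 245.4 mol/min.
N₂ fed = 245.4 × 79/21 = 923.2 mol/min.
Fuel reacted = 0.974 × 259 → ξ = 252.3 mol/min.
Outlet (n = n₀ + ν ξ):
  H₂: 259 − 1(252.3) = 6.734
  O₂: 245.4 − 0.5(252.3) = 119.3
  N₂: 923.2 (inert)
  H₂O: 0 + 1(252.3) = 252.3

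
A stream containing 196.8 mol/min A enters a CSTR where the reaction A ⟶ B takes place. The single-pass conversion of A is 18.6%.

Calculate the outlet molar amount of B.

36.6 mol/min

A reacted = 0.186 × 196.8 = 36.6 mol/min; ν_A = −1, so ξ = 36.6/1 = 36.6 mol/min.
Outlet amounts (n = n₀ + ν ξ):
  A: 196.8 − 1(36.6) = 160.2
  B: 0 + 1(36.6) = 36.6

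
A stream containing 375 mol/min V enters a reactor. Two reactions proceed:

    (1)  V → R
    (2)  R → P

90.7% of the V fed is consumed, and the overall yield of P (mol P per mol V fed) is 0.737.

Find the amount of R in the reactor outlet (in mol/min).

Conversion of V: V consumed = 1ξ₁ = 0.907 × 375 → ξ₁ = 340.1 mol/min.
Yield of P: 1ξ₂ / 375 = 0.737 → ξ₂ = 276.4 mol/min.
Outlet amounts (n = n₀ + Σ ν·ξ):
  V: 375 − 1(340.1) = 34.88
  R: 0 + 1(340.1) − 1(276.4) = 63.75
  P: 0 + 1(276.4) = 276.4

63.8 mol/min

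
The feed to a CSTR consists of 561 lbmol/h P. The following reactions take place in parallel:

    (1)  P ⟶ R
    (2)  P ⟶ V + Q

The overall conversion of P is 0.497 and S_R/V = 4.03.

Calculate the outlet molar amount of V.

55.4 lbmol/h

Conversion of P: P consumed = 0.497 × 561 = 278.8 lbmol/h = 1ξ₁ + 1ξ₂.
Selectivity: 1ξ₁ / (1ξ₂) = 4.03 → ξ₁ = 4.03 ξ₂.
Substitute: (1·4.03 + 1) ξ₂ = 278.8 → ξ₂ = 55.43 lbmol/h, ξ₁ = 223.4 lbmol/h.
Outlet amounts (n = n₀ + Σ ν·ξ):
  P: 561 − 1(223.4) − 1(55.43) = 282.2
  R: 0 + 1(223.4) = 223.4
  V: 0 + 1(55.43) = 55.43
  Q: 0 + 1(55.43) = 55.43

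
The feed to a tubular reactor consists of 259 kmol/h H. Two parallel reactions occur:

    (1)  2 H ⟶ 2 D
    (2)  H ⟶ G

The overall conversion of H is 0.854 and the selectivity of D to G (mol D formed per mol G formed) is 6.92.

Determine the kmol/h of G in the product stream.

27.9 kmol/h

Conversion of H: H consumed = 0.854 × 259 = 221.2 kmol/h = 2ξ₁ + 1ξ₂.
Selectivity: 2ξ₁ / (1ξ₂) = 6.92 → ξ₁ = 3.46 ξ₂.
Substitute: (2·3.46 + 1) ξ₂ = 221.2 → ξ₂ = 27.93 kmol/h, ξ₁ = 96.63 kmol/h.
Outlet amounts (n = n₀ + Σ ν·ξ):
  H: 259 − 2(96.63) − 1(27.93) = 37.81
  D: 0 + 2(96.63) = 193.3
  G: 0 + 1(27.93) = 27.93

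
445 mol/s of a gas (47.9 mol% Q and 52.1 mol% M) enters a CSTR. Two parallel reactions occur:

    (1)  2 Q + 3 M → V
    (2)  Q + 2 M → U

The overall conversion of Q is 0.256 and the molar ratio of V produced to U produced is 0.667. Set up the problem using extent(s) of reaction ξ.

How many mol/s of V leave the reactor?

15.6 mol/s

Conversion of Q: Q consumed = 0.256 × 213.2 = 54.57 mol/s = 2ξ₁ + 1ξ₂.
Selectivity: 1ξ₁ / (1ξ₂) = 0.667 → ξ₁ = 0.667 ξ₂.
Substitute: (2·0.667 + 1) ξ₂ = 54.57 → ξ₂ = 23.38 mol/s, ξ₁ = 15.59 mol/s.
Outlet amounts (n = n₀ + Σ ν·ξ):
  Q: 213.2 − 2(15.59) − 1(23.38) = 158.6
  M: 231.8 − 3(15.59) − 2(23.38) = 138.3
  V: 0 + 1(15.59) = 15.59
  U: 0 + 1(23.38) = 23.38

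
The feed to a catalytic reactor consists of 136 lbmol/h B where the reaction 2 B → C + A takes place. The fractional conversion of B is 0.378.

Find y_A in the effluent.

0.189

B reacted = 0.378 × 136 = 51.41 lbmol/h; ν_B = −2, so ξ = 51.41/2 = 25.7 lbmol/h.
Outlet amounts (n = n₀ + ν ξ):
  B: 136 − 2(25.7) = 84.59
  C: 0 + 1(25.7) = 25.7
  A: 0 + 1(25.7) = 25.7
Total out = 136 lbmol/h; y_A = 25.7 / 136 = 0.189.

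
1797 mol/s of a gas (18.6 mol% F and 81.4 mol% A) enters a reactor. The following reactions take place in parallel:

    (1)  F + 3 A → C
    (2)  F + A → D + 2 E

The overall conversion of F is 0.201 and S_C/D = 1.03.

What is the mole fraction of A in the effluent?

Conversion of F: F consumed = 0.201 × 334.2 = 67.18 mol/s = 1ξ₁ + 1ξ₂.
Selectivity: 1ξ₁ / (1ξ₂) = 1.03 → ξ₁ = 1.03 ξ₂.
Substitute: (1·1.03 + 1) ξ₂ = 67.18 → ξ₂ = 33.09 mol/s, ξ₁ = 34.09 mol/s.
Outlet amounts (n = n₀ + Σ ν·ξ):
  F: 334.2 − 1(34.09) − 1(33.09) = 267.1
  A: 1463 − 3(34.09) − 1(33.09) = 1327
  C: 0 + 1(34.09) = 34.09
  D: 0 + 1(33.09) = 33.09
  E: 0 + 2(33.09) = 66.19
Total out = 1728 mol/s; y_A = 1327 / 1728 = 0.7682.

0.768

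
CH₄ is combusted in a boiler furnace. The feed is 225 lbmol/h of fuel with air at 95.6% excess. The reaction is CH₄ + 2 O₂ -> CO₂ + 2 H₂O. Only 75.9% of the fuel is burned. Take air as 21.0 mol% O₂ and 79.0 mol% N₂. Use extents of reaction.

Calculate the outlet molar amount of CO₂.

Stoichiometric O₂ = 2 × 225 = 450 lbmol/h; O₂ fed = 450 × 1.956 = 880.2 lbmol/h.
N₂ fed = 880.2 × 79/21 = 3311 lbmol/h.
Fuel reacted = 0.759 × 225 → ξ = 170.8 lbmol/h.
Outlet (n = n₀ + ν ξ):
  CH₄: 225 − 1(170.8) = 54.22
  O₂: 880.2 − 2(170.8) = 538.6
  N₂: 3311 (inert)
  CO₂: 0 + 1(170.8) = 170.8
  H₂O: 0 + 2(170.8) = 341.6

171 lbmol/h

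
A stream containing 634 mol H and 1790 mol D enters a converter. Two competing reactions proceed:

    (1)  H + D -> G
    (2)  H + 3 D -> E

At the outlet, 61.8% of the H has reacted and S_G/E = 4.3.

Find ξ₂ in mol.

ξ₂ = 73.9 mol

Conversion of H: H consumed = 0.618 × 634 = 391.8 mol = 1ξ₁ + 1ξ₂.
Selectivity: 1ξ₁ / (1ξ₂) = 4.3 → ξ₁ = 4.3 ξ₂.
Substitute: (1·4.3 + 1) ξ₂ = 391.8 → ξ₂ = 73.93 mol, ξ₁ = 317.9 mol.
Outlet amounts (n = n₀ + Σ ν·ξ):
  H: 634 − 1(317.9) − 1(73.93) = 242.2
  D: 1790 − 1(317.9) − 3(73.93) = 1250
  G: 0 + 1(317.9) = 317.9
  E: 0 + 1(73.93) = 73.93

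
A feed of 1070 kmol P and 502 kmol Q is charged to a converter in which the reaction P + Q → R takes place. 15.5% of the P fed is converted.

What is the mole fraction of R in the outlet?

P reacted = 0.155 × 1070 = 165.8 kmol; ν_P = −1, so ξ = 165.8/1 = 165.8 kmol.
Outlet amounts (n = n₀ + ν ξ):
  P: 1070 − 1(165.8) = 904.1
  Q: 502 − 1(165.8) = 336.1
  R: 0 + 1(165.8) = 165.8
Total out = 1406 kmol; y_R = 165.8 / 1406 = 0.1179.

0.118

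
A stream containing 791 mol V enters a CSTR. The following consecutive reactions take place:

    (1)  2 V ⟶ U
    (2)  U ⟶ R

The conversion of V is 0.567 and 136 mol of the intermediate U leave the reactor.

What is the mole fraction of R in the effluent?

Conversion of V: V consumed = 2ξ₁ = 0.567 × 791 → ξ₁ = 224.2 mol.
U balance: n_U = 0 + 1ξ₁ − 1ξ₂ = 136 → ξ₂ = (1·224.2 − 136)/1 = 88.25 mol.
Outlet amounts (n = n₀ + Σ ν·ξ):
  V: 791 − 2(224.2) = 342.5
  U: 0 + 1(224.2) − 1(88.25) = 136
  R: 0 + 1(88.25) = 88.25
Total out = 566.8 mol; y_R = 88.25 / 566.8 = 0.1557.

0.156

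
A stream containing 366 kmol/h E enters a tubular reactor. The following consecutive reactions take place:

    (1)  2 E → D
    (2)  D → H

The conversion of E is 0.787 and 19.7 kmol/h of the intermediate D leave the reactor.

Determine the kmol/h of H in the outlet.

124 kmol/h

Conversion of E: E consumed = 2ξ₁ = 0.787 × 366 → ξ₁ = 144 kmol/h.
D balance: n_D = 0 + 1ξ₁ − 1ξ₂ = 19.7 → ξ₂ = (1·144 − 19.7)/1 = 124.3 kmol/h.
Outlet amounts (n = n₀ + Σ ν·ξ):
  E: 366 − 2(144) = 77.96
  D: 0 + 1(144) − 1(124.3) = 19.7
  H: 0 + 1(124.3) = 124.3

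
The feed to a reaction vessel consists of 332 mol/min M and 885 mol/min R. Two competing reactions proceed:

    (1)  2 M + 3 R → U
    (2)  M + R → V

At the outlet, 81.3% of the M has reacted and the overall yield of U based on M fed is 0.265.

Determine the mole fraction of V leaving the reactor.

0.122

Yield of U: 1ξ₁ / 332 = 0.265 → ξ₁ = 87.98 mol/min.
Conversion of M: 2ξ₁ + 1ξ₂ = 0.813 × 332 = 269.9 → ξ₂ = 93.96 mol/min.
Outlet amounts (n = n₀ + Σ ν·ξ):
  M: 332 − 2(87.98) − 1(93.96) = 62.08
  R: 885 − 3(87.98) − 1(93.96) = 527.1
  U: 0 + 1(87.98) = 87.98
  V: 0 + 1(93.96) = 93.96
Total out = 771.1 mol/min; y_V = 93.96 / 771.1 = 0.1218.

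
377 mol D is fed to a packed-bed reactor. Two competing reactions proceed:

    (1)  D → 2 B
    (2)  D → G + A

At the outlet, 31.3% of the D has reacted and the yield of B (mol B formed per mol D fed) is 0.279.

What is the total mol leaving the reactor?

495 mol

Yield of B: 2ξ₁ / 377 = 0.279 → ξ₁ = 52.59 mol.
Conversion of D: 1ξ₁ + 1ξ₂ = 0.313 × 377 = 118 → ξ₂ = 65.41 mol.
Outlet amounts (n = n₀ + Σ ν·ξ):
  D: 377 − 1(52.59) − 1(65.41) = 259
  B: 0 + 2(52.59) = 105.2
  G: 0 + 1(65.41) = 65.41
  A: 0 + 1(65.41) = 65.41
Total out = 259 + 105.2 + 65.41 + 65.41 = 495 mol.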